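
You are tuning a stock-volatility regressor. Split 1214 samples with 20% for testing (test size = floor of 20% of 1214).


Test = ⌊1214·20/100⌋ = 242
Train = 1214 - 242 = 972

Train: 972, Test: 242


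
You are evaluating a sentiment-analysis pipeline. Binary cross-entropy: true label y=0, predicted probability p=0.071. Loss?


BCE = -[y·ln(p) + (1-y)·ln(1-p)]
= -0 - 1·ln(1-0.071)
= -ln(0.929) = 0.0736

0.0736


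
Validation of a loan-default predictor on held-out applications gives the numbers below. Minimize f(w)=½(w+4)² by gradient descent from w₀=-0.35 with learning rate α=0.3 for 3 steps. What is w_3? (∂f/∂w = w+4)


step 1: grad = -0.35+4 = 3.65; w = -0.35 - 0.3·(3.65) = -1.445
step 2: grad = -1.445+4 = 2.555; w = -1.445 - 0.3·(2.555) = -2.2115
step 3: grad = -2.2115+4 = 1.7885; w = -2.2115 - 0.3·(1.7885) = -2.74805

-2.74805


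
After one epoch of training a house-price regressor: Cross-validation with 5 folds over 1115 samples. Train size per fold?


Fold size = 1115/5 = 223
Training per fold = 1115 - 223 = 892

892


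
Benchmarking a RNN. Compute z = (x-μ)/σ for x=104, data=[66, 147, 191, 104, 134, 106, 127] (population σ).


μ = 125, σ = 36.2688
z = (104 - 125)/36.2688 = -0.579

-0.579


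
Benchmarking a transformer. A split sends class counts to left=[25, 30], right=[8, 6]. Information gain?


Parent = [33, 36], H_parent = 0.9986
H_left = 0.994 (n=55), H_right = 0.9852 (n=14)
H_children = (55/69)·0.994 + (14/69)·0.9852 = 0.9922
IG = 0.9986 - 0.9922 = 0.0064

0.0064


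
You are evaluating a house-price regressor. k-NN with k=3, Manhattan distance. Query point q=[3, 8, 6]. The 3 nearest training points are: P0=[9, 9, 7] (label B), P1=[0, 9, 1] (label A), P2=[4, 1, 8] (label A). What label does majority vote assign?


d(q,P0) = 8  (label B)
d(q,P1) = 9  (label A)
d(q,P2) = 10  (label A)
Votes: A=2, B=1
Majority → A

A


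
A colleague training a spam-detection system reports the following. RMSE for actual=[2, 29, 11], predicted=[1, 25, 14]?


MSE = 26/3 = 8.6667
RMSE = √(26/3) = 2.9439

2.9439


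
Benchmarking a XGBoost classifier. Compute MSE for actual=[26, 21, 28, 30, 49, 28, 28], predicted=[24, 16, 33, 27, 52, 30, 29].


Squared errors: (26-24)²=4, (21-16)²=25, (28-33)²=25, (30-27)²=9, (49-52)²=9, (28-30)²=4, (28-29)²=1
Sum = 77
MSE = 77/7 = 11

11


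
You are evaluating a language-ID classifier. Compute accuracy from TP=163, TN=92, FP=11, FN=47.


Accuracy = (TP+TN)/(TP+TN+FP+FN)
= (163+92)/(313)
= 255/313 = 81.47%

81.47%


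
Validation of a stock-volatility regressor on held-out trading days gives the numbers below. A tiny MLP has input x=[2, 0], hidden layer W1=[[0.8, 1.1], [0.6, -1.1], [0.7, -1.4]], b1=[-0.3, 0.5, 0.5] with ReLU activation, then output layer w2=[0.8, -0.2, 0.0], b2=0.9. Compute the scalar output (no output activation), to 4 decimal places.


z1[0] = (0.8)·(2) + (1.1)·(0) - 0.3 = 1.3
z1[1] = (0.6)·(2) + (-1.1)·(0) + 0.5 = 1.7
z1[2] = (0.7)·(2) + (-1.4)·(0) + 0.5 = 1.9
h = ReLU(z1) = [1.3, 1.7, 1.9]
output = (0.8)·(1.3) + (-0.2)·(1.7) + (0.0)·(1.9) + 0.9 = 1.6

1.6


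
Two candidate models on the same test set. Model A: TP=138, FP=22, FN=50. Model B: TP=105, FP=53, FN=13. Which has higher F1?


Model A: P=138/160=0.8625, R=138/188=0.734, F1=2PR/(P+R)=2TP/(2TP+FP+FN)=276/348=0.7931
Model B: P=105/158=0.6646, R=105/118=0.8898, F1=2PR/(P+R)=2TP/(2TP+FP+FN)=210/276=0.7609
0.7931 > 0.7609 → Model A

Model A


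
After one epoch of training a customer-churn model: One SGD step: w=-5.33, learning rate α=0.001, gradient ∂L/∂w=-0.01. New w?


w_new = w - α·∇
= -5.33 - 0.001·-0.01
= -5.33 + 0.00001
= -5.32999

-5.32999


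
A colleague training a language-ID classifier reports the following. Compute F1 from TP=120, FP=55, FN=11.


Precision = 120/175 = 0.6857
Recall = 120/131 = 0.916
F1 = 2·P·R/(P+R) = 2·TP/(2·TP+FP+FN) = 240/(240+55+11) = 240/306 = 0.7843

0.7843


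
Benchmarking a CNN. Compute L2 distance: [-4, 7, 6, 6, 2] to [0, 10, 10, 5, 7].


d = √((-4-0)² + (7-10)² + (6-10)² + (6-5)² + (2-7)²)
  = √(16 + 9 + 16 + 1 + 25)
  = √67 = 8.1854

8.1854


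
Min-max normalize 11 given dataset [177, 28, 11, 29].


min=11, max=177
(11-11)/(177-11) = 0/166 = 0.0

0.0


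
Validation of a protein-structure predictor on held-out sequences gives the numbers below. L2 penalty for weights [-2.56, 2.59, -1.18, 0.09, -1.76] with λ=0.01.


‖w‖₂² = (-2.56)² + (2.59)² + (-1.18)² + (0.09)² + (-1.76)²
     = 6.5536 + 6.7081 + 1.3924 + 0.0081 + 3.0976
     = 17.7598
λ·‖w‖₂² = 0.01·17.7598 = 0.177598

0.177598


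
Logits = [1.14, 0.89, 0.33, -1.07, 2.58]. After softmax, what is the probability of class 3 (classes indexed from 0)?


Exponentials: e^1.14=3.1268, e^0.89=2.4351, e^0.33=1.391, e^-1.07=0.343, e^2.58=13.1971
Sum = 20.493
Softmax = [0.1526, 0.1188, 0.0679, 0.0167, 0.644]
p[3] = 0.343/20.493 = 0.0167

0.0167


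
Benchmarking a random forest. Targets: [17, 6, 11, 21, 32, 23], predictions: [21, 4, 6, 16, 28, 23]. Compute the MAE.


Absolute errors: |17-21|=4, |6-4|=2, |11-6|=5, |21-16|=5, |32-28|=4, |23-23|=0
Sum = 20
MAE = 20/6 = 10/3

10/3


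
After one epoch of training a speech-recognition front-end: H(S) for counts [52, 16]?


Probabilities: [52/68, 16/68] ≈ [0.7647, 0.2353]
H = -((52/68)·log₂(52/68) + (16/68)·log₂(16/68))
  = 0.7871 bits

0.7871 bits


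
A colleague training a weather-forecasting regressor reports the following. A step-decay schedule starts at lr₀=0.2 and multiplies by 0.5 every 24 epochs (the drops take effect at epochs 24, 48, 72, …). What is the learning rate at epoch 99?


n_drops = ⌊99/24⌋ = 4
lr = 0.2·0.5^4 = 0.2·0.0625 = 0.0125

0.0125


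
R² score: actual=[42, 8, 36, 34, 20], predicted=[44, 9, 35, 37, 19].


ȳ = 28
SS_res = Σ(y-ŷ)² = 16
SS_tot = Σ(y-ȳ)² = 760
R² = 1 - SS_res/SS_tot = 1 - 0.0211 = 0.9789

0.9789


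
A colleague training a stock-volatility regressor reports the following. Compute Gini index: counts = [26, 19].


Probabilities: [26/45, 19/45] ≈ [0.5778, 0.4222]
Σpᵢ² = (676 + 361)/45² = 1037/2025
Gini = 1 - Σpᵢ² = 1 - 1037/2025 = 0.4879

0.4879


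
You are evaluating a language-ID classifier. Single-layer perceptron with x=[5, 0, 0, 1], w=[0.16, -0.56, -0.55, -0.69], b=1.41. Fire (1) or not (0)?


z = (5)·(0.16) + (0)·(-0.56) + (0)·(-0.55) + (1)·(-0.69) + 1.41
  = 1.52
step(z) = 1 (z≥0)

1


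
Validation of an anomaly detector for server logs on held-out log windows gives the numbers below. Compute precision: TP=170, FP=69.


Precision = TP/(TP+FP)
= 170/(170+69)
= 170/239 = 71.13%

71.13%


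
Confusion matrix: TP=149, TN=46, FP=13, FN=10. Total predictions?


Total = TP + TN + FP + FN
= 149 + 46 + 13 + 10
= 218
(Predicted positive: 162, predicted negative: 56)

218


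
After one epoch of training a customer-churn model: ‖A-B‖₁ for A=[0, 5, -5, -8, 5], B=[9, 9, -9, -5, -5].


d = |0-9| + |5-9| + |-5+ 9| + |-8+ 5| + |5+ 5|
  = 9 + 4 + 4 + 3 + 10
  = 30

30


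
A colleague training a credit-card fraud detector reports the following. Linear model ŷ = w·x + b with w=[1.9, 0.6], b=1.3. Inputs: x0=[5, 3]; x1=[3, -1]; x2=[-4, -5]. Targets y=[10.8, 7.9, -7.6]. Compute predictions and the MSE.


ŷ0 = (1.9)·(5) + (0.6)·(3) + 1.3 = 12.6
ŷ1 = (1.9)·(3) + (0.6)·(-1) + 1.3 = 6.4
ŷ2 = (1.9)·(-4) + (0.6)·(-5) + 1.3 = -9.3
errors² = [3.24, 2.25, 2.89]
MSE = 8.3800/3 = 2.7933

2.7933


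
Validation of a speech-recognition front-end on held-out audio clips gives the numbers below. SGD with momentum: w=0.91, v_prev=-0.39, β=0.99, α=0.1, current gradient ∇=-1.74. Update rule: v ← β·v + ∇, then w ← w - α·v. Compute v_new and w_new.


v_new = 0.99·-0.39 - 1.74 = -0.3861 - 1.74 = -2.1261
w_new = 0.91 - 0.1·-2.1261 = 0.91 + 0.21261 = 1.12261

v_new=-2.1261, w_new=1.12261


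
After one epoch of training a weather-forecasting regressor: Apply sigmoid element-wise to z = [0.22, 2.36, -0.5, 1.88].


σ(0.22) = 1/(1+e^-0.22) = 0.5548
σ(2.36) = 1/(1+e^-2.36) = 0.9137
σ(-0.5) = 1/(1+e^0.5) = 0.3775
σ(1.88) = 1/(1+e^-1.88) = 0.8676
result = [0.5548, 0.9137, 0.3775, 0.8676]

[0.5548, 0.9137, 0.3775, 0.8676]


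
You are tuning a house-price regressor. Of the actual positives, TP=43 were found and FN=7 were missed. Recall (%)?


Recall = TP/(TP+FN)
= 43/(43+7)
= 43/50 = 86.0%

86.0%


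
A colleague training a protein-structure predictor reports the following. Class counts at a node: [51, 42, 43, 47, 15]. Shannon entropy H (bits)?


Probabilities: [51/198, 42/198, 43/198, 47/198, 15/198] ≈ [0.2576, 0.2121, 0.2172, 0.2374, 0.0758]
H = -((51/198)·log₂(51/198) + (42/198)·log₂(42/198) + (43/198)·log₂(43/198) + (47/198)·log₂(47/198) + (15/198)·log₂(15/198))
  = 2.2315 bits

2.2315 bits


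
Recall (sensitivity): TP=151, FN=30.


Recall = TP/(TP+FN)
= 151/(151+30)
= 151/181 = 83.43%

83.43%


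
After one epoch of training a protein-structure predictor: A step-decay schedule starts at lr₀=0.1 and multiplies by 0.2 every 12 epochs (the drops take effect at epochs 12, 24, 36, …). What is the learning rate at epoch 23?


n_drops = ⌊23/12⌋ = 1
lr = 0.1·0.2^1 = 0.1·0.2 = 0.02

0.02


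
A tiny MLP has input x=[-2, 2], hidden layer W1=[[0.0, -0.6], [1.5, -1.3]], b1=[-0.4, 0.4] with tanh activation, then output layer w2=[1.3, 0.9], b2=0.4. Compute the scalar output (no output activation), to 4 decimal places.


z1[0] = (0.0)·(-2) + (-0.6)·(2) - 0.4 = -1.6
z1[1] = (1.5)·(-2) + (-1.3)·(2) + 0.4 = -5.2
h = tanh(z1) = [-0.9217, -0.9999]
output = (1.3)·(-0.9217) + (0.9)·(-0.9999) + 0.4 = -1.6981

-1.6981


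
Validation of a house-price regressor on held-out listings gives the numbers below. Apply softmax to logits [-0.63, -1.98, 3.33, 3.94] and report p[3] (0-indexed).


Exponentials: e^-0.63=0.5326, e^-1.98=0.1381, e^3.33=27.9383, e^3.94=51.4186
Sum = 80.0276
Softmax = [0.0067, 0.0017, 0.3491, 0.6425]
p[3] = 51.4186/80.0276 = 0.6425

0.6425


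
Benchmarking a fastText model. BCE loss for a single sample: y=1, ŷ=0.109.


BCE = -[y·ln(p) + (1-y)·ln(1-p)]
= -1·ln(0.109) - 0
= -ln(0.109) = 2.2164

2.2164


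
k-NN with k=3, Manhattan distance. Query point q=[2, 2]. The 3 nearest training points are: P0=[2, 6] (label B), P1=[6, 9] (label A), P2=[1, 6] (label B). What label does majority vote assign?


d(q,P0) = 4  (label B)
d(q,P1) = 11  (label A)
d(q,P2) = 5  (label B)
Votes: A=1, B=2
Majority → B

B


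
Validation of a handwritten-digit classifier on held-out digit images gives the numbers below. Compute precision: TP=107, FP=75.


Precision = TP/(TP+FP)
= 107/(107+75)
= 107/182 = 58.79%

58.79%


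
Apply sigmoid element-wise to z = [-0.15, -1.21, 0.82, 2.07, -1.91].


σ(-0.15) = 1/(1+e^0.15) = 0.4626
σ(-1.21) = 1/(1+e^1.21) = 0.2297
σ(0.82) = 1/(1+e^-0.82) = 0.6942
σ(2.07) = 1/(1+e^-2.07) = 0.888
σ(-1.91) = 1/(1+e^1.91) = 0.129
result = [0.4626, 0.2297, 0.6942, 0.888, 0.129]

[0.4626, 0.2297, 0.6942, 0.888, 0.129]


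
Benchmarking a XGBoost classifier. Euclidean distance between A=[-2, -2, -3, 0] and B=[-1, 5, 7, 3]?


d = √((-2+ 1)² + (-2-5)² + (-3-7)² + (0-3)²)
  = √(1 + 49 + 100 + 9)
  = √159 = 12.6095

12.6095


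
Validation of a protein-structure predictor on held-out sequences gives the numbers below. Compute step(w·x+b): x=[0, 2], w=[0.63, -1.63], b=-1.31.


z = (0)·(0.63) + (2)·(-1.63) - 1.31
  = -4.57
step(z) = 0 (z<0)

0


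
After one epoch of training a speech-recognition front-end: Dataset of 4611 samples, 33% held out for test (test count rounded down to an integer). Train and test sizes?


Test = ⌊4611·33/100⌋ = 1521
Train = 4611 - 1521 = 3090

Train: 3090, Test: 1521


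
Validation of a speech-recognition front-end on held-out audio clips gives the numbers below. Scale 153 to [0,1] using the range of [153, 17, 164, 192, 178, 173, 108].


min=17, max=192
(153-17)/(192-17) = 136/175 = 0.7771

0.7771


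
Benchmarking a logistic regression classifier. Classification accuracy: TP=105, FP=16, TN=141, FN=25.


Accuracy = (TP+TN)/(TP+TN+FP+FN)
= (105+141)/(287)
= 246/287 = 85.71%

85.71%


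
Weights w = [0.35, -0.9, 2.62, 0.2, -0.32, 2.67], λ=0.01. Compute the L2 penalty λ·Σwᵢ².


‖w‖₂² = (0.35)² + (-0.9)² + (2.62)² + (0.2)² + (-0.32)² + (2.67)²
     = 0.1225 + 0.81 + 6.8644 + 0.04 + 0.1024 + 7.1289
     = 15.0682
λ·‖w‖₂² = 0.01·15.0682 = 0.150682

0.150682


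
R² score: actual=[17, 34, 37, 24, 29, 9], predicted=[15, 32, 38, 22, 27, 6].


ȳ = 25
SS_res = Σ(y-ŷ)² = 26
SS_tot = Σ(y-ȳ)² = 562
R² = 1 - SS_res/SS_tot = 1 - 0.0463 = 0.9537

0.9537


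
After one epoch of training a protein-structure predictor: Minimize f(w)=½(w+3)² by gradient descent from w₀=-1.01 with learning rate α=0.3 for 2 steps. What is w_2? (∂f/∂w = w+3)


step 1: grad = -1.01+3 = 1.99; w = -1.01 - 0.3·(1.99) = -1.607
step 2: grad = -1.607+3 = 1.393; w = -1.607 - 0.3·(1.393) = -2.0249

-2.0249


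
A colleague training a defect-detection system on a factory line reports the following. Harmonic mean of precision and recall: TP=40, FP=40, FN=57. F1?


Precision = 40/80 = 0.5
Recall = 40/97 = 0.4124
F1 = 2·P·R/(P+R) = 2·TP/(2·TP+FP+FN) = 80/(80+40+57) = 80/177 = 0.452

0.452


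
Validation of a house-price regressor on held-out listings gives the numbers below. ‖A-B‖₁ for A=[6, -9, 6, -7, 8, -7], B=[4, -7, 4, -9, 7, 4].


d = |6-4| + |-9+ 7| + |6-4| + |-7+ 9| + |8-7| + |-7-4|
  = 2 + 2 + 2 + 2 + 1 + 11
  = 20

20


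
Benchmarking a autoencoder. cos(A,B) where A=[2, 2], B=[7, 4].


A·B = 2·7 + 2·4 = 22
‖A‖ = √8 = 2.8284, ‖B‖ = √65 = 8.0623
cos = 22/(√8·√65) = 22/√520 = 0.9648

0.9648


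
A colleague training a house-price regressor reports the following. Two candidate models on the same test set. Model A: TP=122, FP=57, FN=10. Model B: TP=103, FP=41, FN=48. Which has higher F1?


Model A: P=122/179=0.6816, R=122/132=0.9242, F1=2PR/(P+R)=2TP/(2TP+FP+FN)=244/311=0.7846
Model B: P=103/144=0.7153, R=103/151=0.6821, F1=2PR/(P+R)=2TP/(2TP+FP+FN)=206/295=0.6983
0.7846 > 0.6983 → Model A

Model A


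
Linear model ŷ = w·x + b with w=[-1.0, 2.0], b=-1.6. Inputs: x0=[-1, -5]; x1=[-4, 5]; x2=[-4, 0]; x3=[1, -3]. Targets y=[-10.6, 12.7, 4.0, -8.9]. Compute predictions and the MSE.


ŷ0 = (-1.0)·(-1) + (2.0)·(-5) - 1.6 = -10.6
ŷ1 = (-1.0)·(-4) + (2.0)·(5) - 1.6 = 12.4
ŷ2 = (-1.0)·(-4) + (2.0)·(0) - 1.6 = 2.4
ŷ3 = (-1.0)·(1) + (2.0)·(-3) - 1.6 = -8.6
errors² = [0.0, 0.09, 2.56, 0.09]
MSE = 2.7400/4 = 0.685

0.685


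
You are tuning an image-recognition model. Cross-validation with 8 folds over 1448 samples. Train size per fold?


Fold size = 1448/8 = 181
Training per fold = 1448 - 181 = 1267

1267


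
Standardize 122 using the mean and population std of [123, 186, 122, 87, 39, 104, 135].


μ = 113.7143, σ = 41.7876
z = (122 - 113.7143)/41.7876 = 0.1983

0.1983


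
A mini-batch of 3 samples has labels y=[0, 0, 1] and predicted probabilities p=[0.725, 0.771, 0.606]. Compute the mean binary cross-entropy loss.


L[0] = -ln(1-0.725) = -ln(0.275) = 1.291
L[1] = -ln(1-0.771) = -ln(0.229) = 1.474
L[2] = -ln(0.606) = 0.5009
mean = (1.291 + 1.474 + 0.5009)/3 = 1.0886

1.0886


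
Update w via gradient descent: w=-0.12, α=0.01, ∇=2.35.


w_new = w - α·∇
= -0.12 - 0.01·2.35
= -0.12 - 0.0235
= -0.1435

-0.1435


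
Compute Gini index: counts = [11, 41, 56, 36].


Probabilities: [11/144, 41/144, 56/144, 36/144] ≈ [0.0764, 0.2847, 0.3889, 0.25]
Σpᵢ² = (121 + 1681 + 3136 + 1296)/144² = 6234/20736
Gini = 1 - Σpᵢ² = 1 - 6234/20736 = 0.6994

0.6994


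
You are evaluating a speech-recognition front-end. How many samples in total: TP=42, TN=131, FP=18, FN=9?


Total = TP + TN + FP + FN
= 42 + 131 + 18 + 9
= 200
(Predicted positive: 60, predicted negative: 140)

200


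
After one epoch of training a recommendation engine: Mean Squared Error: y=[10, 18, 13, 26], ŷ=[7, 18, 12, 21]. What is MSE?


Squared errors: (10-7)²=9, (18-18)²=0, (13-12)²=1, (26-21)²=25
Sum = 35
MSE = 35/4 = 35/4

35/4


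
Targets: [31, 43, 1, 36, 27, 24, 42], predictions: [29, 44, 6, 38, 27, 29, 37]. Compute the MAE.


Absolute errors: |31-29|=2, |43-44|=1, |1-6|=5, |36-38|=2, |27-27|=0, |24-29|=5, |42-37|=5
Sum = 20
MAE = 20/7 = 20/7

20/7


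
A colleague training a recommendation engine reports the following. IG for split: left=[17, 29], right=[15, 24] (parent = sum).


Parent = [32, 53], H_parent = 0.9555
H_left = 0.9503 (n=46), H_right = 0.9612 (n=39)
H_children = (46/85)·0.9503 + (39/85)·0.9612 = 0.9553
IG = 0.9555 - 0.9553 = 0.0002

0.0002


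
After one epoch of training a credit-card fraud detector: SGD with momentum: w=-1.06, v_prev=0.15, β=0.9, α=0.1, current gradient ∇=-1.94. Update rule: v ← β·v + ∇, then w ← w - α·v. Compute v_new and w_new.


v_new = 0.9·0.15 - 1.94 = 0.135 - 1.94 = -1.805
w_new = -1.06 - 0.1·-1.805 = -1.06 + 0.1805 = -0.8795

v_new=-1.805, w_new=-0.8795


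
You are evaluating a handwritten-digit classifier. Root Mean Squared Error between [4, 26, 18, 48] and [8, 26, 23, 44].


MSE = 57/4 = 14.25
RMSE = √(57/4) = 3.7749

3.7749


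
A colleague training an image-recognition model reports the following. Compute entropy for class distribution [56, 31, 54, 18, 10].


Probabilities: [56/169, 31/169, 54/169, 18/169, 10/169] ≈ [0.3314, 0.1834, 0.3195, 0.1065, 0.0592]
H = -((56/169)·log₂(56/169) + (31/169)·log₂(31/169) + (54/169)·log₂(54/169) + (18/169)·log₂(18/169) + (10/169)·log₂(10/169))
  = 2.0883 bits

2.0883 bits


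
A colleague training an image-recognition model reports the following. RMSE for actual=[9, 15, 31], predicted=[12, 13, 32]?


MSE = 14/3 = 4.6667
RMSE = √(14/3) = 2.1602

2.1602


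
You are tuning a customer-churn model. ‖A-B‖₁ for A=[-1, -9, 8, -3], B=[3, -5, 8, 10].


d = |-1-3| + |-9+ 5| + |8-8| + |-3-10|
  = 4 + 4 + 0 + 13
  = 21

21


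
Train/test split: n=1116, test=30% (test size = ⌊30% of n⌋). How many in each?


Test = ⌊1116·30/100⌋ = 334
Train = 1116 - 334 = 782

Train: 782, Test: 334


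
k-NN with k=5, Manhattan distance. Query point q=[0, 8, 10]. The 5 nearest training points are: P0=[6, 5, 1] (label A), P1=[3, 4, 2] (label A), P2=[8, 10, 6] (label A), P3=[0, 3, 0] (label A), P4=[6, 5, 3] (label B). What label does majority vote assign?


d(q,P0) = 18  (label A)
d(q,P1) = 15  (label A)
d(q,P2) = 14  (label A)
d(q,P3) = 15  (label A)
d(q,P4) = 16  (label B)
Votes: A=4, B=1
Majority → A

A


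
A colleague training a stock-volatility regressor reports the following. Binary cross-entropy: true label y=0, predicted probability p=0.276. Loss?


BCE = -[y·ln(p) + (1-y)·ln(1-p)]
= -0 - 1·ln(1-0.276)
= -ln(0.724) = 0.323

0.323


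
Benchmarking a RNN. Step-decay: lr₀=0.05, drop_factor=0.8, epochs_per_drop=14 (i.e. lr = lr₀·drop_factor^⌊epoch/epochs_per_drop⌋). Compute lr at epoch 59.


n_drops = ⌊59/14⌋ = 4
lr = 0.05·0.8^4 = 0.05·0.4096 = 0.02048

0.02048


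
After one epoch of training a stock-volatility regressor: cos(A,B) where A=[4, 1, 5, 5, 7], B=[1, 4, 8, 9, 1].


A·B = 4·1 + 1·4 + 5·8 + 5·9 + 7·1 = 100
‖A‖ = √116 = 10.7703, ‖B‖ = √163 = 12.7671
cos = 100/(√116·√163) = 100/√18908 = 0.7272

0.7272


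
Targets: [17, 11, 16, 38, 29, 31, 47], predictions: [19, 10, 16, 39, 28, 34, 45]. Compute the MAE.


Absolute errors: |17-19|=2, |11-10|=1, |16-16|=0, |38-39|=1, |29-28|=1, |31-34|=3, |47-45|=2
Sum = 10
MAE = 10/7 = 10/7

10/7


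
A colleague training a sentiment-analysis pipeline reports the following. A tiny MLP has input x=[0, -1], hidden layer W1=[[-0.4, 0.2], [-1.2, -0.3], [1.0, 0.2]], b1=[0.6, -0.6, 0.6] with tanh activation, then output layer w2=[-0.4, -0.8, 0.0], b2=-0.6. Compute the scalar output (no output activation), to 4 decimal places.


z1[0] = (-0.4)·(0) + (0.2)·(-1) + 0.6 = 0.4
z1[1] = (-1.2)·(0) + (-0.3)·(-1) - 0.6 = -0.3
z1[2] = (1.0)·(0) + (0.2)·(-1) + 0.6 = 0.4
h = tanh(z1) = [0.3799, -0.2913, 0.3799]
output = (-0.4)·(0.3799) + (-0.8)·(-0.2913) + (0.0)·(0.3799) - 0.6 = -0.5189

-0.5189


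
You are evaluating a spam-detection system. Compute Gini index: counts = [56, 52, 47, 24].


Probabilities: [56/179, 52/179, 47/179, 24/179] ≈ [0.3128, 0.2905, 0.2626, 0.1341]
Σpᵢ² = (3136 + 2704 + 2209 + 576)/179² = 8625/32041
Gini = 1 - Σpᵢ² = 1 - 8625/32041 = 0.7308

0.7308


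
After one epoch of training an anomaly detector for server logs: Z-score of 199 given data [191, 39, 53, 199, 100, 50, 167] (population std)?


μ = 114.1429, σ = 65.0284
z = (199 - 114.1429)/65.0284 = 1.3049

1.3049


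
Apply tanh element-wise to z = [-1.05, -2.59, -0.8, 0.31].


tanh(-1.05) = -0.7818
tanh(-2.59) = -0.9888
tanh(-0.8) = -0.664
tanh(0.31) = 0.3004
result = [-0.7818, -0.9888, -0.664, 0.3004]

[-0.7818, -0.9888, -0.664, 0.3004]


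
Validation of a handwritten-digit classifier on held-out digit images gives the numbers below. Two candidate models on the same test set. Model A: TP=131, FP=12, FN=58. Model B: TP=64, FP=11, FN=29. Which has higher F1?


Model A: P=131/143=0.9161, R=131/189=0.6931, F1=2PR/(P+R)=2TP/(2TP+FP+FN)=262/332=0.7892
Model B: P=64/75=0.8533, R=64/93=0.6882, F1=2PR/(P+R)=2TP/(2TP+FP+FN)=128/168=0.7619
0.7892 > 0.7619 → Model A

Model A


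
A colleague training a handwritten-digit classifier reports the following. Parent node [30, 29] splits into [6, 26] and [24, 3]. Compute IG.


Parent = [30, 29], H_parent = 0.9998
H_left = 0.6962 (n=32), H_right = 0.5033 (n=27)
H_children = (32/59)·0.6962 + (27/59)·0.5033 = 0.6079
IG = 0.9998 - 0.6079 = 0.3919

0.3919


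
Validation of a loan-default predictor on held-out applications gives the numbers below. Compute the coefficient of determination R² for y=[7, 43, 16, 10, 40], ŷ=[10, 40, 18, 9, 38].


ȳ = 23.2
SS_res = Σ(y-ŷ)² = 27
SS_tot = Σ(y-ȳ)² = 1162.8
R² = 1 - SS_res/SS_tot = 1 - 0.0232 = 0.9768

0.9768


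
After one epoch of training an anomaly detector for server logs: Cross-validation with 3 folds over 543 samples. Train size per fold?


Fold size = 543/3 = 181
Training per fold = 543 - 181 = 362

362


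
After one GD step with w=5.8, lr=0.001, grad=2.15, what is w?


w_new = w - α·∇
= 5.8 - 0.001·2.15
= 5.8 - 0.00215
= 5.79785

5.79785


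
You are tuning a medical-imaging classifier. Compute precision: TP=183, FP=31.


Precision = TP/(TP+FP)
= 183/(183+31)
= 183/214 = 85.51%

85.51%


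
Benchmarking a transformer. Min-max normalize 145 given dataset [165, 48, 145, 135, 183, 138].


min=48, max=183
(145-48)/(183-48) = 97/135 = 0.7185

0.7185


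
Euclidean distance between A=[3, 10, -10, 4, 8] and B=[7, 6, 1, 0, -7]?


d = √((3-7)² + (10-6)² + (-10-1)² + (4-0)² + (8+ 7)²)
  = √(16 + 16 + 121 + 16 + 225)
  = √394 = 19.8494

19.8494


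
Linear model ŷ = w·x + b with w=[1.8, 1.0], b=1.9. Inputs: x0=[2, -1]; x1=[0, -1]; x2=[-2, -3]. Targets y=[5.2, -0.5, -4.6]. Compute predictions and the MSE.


ŷ0 = (1.8)·(2) + (1.0)·(-1) + 1.9 = 4.5
ŷ1 = (1.8)·(0) + (1.0)·(-1) + 1.9 = 0.9
ŷ2 = (1.8)·(-2) + (1.0)·(-3) + 1.9 = -4.7
errors² = [0.49, 1.96, 0.01]
MSE = 2.4600/3 = 0.82

0.82


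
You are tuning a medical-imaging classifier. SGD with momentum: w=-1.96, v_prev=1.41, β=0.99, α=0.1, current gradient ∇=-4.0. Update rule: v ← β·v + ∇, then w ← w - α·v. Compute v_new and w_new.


v_new = 0.99·1.41 - 4.0 = 1.3959 - 4.0 = -2.6041
w_new = -1.96 - 0.1·-2.6041 = -1.96 + 0.26041 = -1.69959

v_new=-2.6041, w_new=-1.69959


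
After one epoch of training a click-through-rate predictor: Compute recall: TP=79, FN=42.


Recall = TP/(TP+FN)
= 79/(79+42)
= 79/121 = 65.29%

65.29%


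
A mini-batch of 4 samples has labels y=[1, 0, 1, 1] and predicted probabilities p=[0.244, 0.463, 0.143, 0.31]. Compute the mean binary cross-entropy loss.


L[0] = -ln(0.244) = 1.4106
L[1] = -ln(1-0.463) = -ln(0.537) = 0.6218
L[2] = -ln(0.143) = 1.9449
L[3] = -ln(0.31) = 1.1712
mean = (1.4106 + 0.6218 + 1.9449 + 1.1712)/4 = 1.2871

1.2871


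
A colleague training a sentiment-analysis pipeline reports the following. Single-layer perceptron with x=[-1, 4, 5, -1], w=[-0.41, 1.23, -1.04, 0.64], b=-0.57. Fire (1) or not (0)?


z = (-1)·(-0.41) + (4)·(1.23) + (5)·(-1.04) + (-1)·(0.64) - 0.57
  = -1.08
step(z) = 0 (z<0)

0


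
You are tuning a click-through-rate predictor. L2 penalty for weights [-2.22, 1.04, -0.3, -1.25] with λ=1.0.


‖w‖₂² = (-2.22)² + (1.04)² + (-0.3)² + (-1.25)²
     = 4.9284 + 1.0816 + 0.09 + 1.5625
     = 7.6625
λ·‖w‖₂² = 1.0·7.6625 = 7.6625

7.6625


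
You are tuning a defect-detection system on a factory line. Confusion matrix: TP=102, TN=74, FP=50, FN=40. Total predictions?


Total = TP + TN + FP + FN
= 102 + 74 + 50 + 40
= 266
(Predicted positive: 152, predicted negative: 114)

266


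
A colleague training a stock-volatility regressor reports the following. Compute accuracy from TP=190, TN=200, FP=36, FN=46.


Accuracy = (TP+TN)/(TP+TN+FP+FN)
= (190+200)/(472)
= 390/472 = 82.63%

82.63%


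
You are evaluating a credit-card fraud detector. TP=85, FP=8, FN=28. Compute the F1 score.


Precision = 85/93 = 0.914
Recall = 85/113 = 0.7522
F1 = 2·P·R/(P+R) = 2·TP/(2·TP+FP+FN) = 170/(170+8+28) = 170/206 = 0.8252

0.8252


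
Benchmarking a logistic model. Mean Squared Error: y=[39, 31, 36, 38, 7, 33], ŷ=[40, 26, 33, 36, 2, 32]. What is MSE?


Squared errors: (39-40)²=1, (31-26)²=25, (36-33)²=9, (38-36)²=4, (7-2)²=25, (33-32)²=1
Sum = 65
MSE = 65/6 = 65/6

65/6


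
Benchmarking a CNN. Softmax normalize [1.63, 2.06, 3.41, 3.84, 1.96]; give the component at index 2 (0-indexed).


Exponentials: e^1.63=5.1039, e^2.06=7.846, e^3.41=30.2652, e^3.84=46.5255, e^1.96=7.0993
Sum = 96.8399
Softmax = [0.0527, 0.081, 0.3125, 0.4804, 0.0733]
p[2] = 30.2652/96.8399 = 0.3125

0.3125


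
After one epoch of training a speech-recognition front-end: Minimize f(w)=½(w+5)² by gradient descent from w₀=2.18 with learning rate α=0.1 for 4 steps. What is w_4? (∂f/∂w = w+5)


step 1: grad = 2.18+5 = 7.18; w = 2.18 - 0.1·(7.18) = 1.462
step 2: grad = 1.462+5 = 6.462; w = 1.462 - 0.1·(6.462) = 0.8158
step 3: grad = 0.8158+5 = 5.8158; w = 0.8158 - 0.1·(5.8158) = 0.23422
step 4: grad = 0.23422+5 = 5.23422; w = 0.23422 - 0.1·(5.23422) = -0.289202

-0.289202


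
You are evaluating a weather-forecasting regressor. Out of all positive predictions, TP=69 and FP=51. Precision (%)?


Precision = TP/(TP+FP)
= 69/(69+51)
= 69/120 = 57.5%

57.5%


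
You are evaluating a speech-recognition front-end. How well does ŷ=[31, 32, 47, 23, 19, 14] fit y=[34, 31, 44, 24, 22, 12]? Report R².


ȳ = 27.8333
SS_res = Σ(y-ŷ)² = 33
SS_tot = Σ(y-ȳ)² = 608.83
R² = 1 - SS_res/SS_tot = 1 - 0.0542 = 0.9458

0.9458


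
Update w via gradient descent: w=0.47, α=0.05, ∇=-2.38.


w_new = w - α·∇
= 0.47 - 0.05·-2.38
= 0.47 + 0.119
= 0.589

0.589


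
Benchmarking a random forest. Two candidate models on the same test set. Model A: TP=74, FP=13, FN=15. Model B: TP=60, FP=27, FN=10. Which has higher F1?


Model A: P=74/87=0.8506, R=74/89=0.8315, F1=2PR/(P+R)=2TP/(2TP+FP+FN)=148/176=0.8409
Model B: P=60/87=0.6897, R=60/70=0.8571, F1=2PR/(P+R)=2TP/(2TP+FP+FN)=120/157=0.7643
0.8409 > 0.7643 → Model A

Model A


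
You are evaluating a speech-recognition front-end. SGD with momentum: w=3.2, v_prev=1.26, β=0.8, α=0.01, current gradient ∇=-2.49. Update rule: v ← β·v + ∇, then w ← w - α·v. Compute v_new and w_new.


v_new = 0.8·1.26 - 2.49 = 1.008 - 2.49 = -1.482
w_new = 3.2 - 0.01·-1.482 = 3.2 + 0.01482 = 3.21482

v_new=-1.482, w_new=3.21482


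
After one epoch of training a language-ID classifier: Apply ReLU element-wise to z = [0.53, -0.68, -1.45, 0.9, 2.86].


ReLU(0.53) = max(0, 0.53) = 0.53
ReLU(-0.68) = max(0, -0.68) = 0.0
ReLU(-1.45) = max(0, -1.45) = 0.0
ReLU(0.9) = max(0, 0.9) = 0.9
ReLU(2.86) = max(0, 2.86) = 2.86
result = [0.53, 0.0, 0.0, 0.9, 2.86]

[0.53, 0.0, 0.0, 0.9, 2.86]


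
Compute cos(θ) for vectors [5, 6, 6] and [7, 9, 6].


A·B = 5·7 + 6·9 + 6·6 = 125
‖A‖ = √97 = 9.8489, ‖B‖ = √166 = 12.8841
cos = 125/(√97·√166) = 125/√16102 = 0.9851

0.9851


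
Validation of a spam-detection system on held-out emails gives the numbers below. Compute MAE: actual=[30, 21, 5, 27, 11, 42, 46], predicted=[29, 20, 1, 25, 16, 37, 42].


Absolute errors: |30-29|=1, |21-20|=1, |5-1|=4, |27-25|=2, |11-16|=5, |42-37|=5, |46-42|=4
Sum = 22
MAE = 22/7 = 22/7

22/7


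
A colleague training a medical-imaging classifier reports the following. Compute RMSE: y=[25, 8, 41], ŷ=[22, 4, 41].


MSE = 25/3 = 8.3333
RMSE = √(25/3) = 2.8868

2.8868


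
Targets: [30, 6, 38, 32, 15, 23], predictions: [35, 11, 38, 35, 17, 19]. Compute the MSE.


Squared errors: (30-35)²=25, (6-11)²=25, (38-38)²=0, (32-35)²=9, (15-17)²=4, (23-19)²=16
Sum = 79
MSE = 79/6 = 79/6

79/6


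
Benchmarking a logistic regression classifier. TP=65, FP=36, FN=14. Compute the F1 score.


Precision = 65/101 = 0.6436
Recall = 65/79 = 0.8228
F1 = 2·P·R/(P+R) = 2·TP/(2·TP+FP+FN) = 130/(130+36+14) = 130/180 = 0.7222

0.7222


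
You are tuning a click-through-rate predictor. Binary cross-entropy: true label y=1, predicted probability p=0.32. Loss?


BCE = -[y·ln(p) + (1-y)·ln(1-p)]
= -1·ln(0.32) - 0
= -ln(0.32) = 1.1394

1.1394


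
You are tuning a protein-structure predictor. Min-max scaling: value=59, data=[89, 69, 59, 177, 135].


min=59, max=177
(59-59)/(177-59) = 0/118 = 0.0

0.0


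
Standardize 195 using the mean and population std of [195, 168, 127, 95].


μ = 146.25, σ = 38.232
z = (195 - 146.25)/38.232 = 1.2751

1.2751


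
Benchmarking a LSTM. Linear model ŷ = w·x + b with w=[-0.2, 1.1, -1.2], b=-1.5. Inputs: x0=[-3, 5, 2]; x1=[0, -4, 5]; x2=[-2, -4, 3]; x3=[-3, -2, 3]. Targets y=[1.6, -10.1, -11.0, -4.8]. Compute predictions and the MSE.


ŷ0 = (-0.2)·(-3) + (1.1)·(5) + (-1.2)·(2) - 1.5 = 2.2
ŷ1 = (-0.2)·(0) + (1.1)·(-4) + (-1.2)·(5) - 1.5 = -11.9
ŷ2 = (-0.2)·(-2) + (1.1)·(-4) + (-1.2)·(3) - 1.5 = -9.1
ŷ3 = (-0.2)·(-3) + (1.1)·(-2) + (-1.2)·(3) - 1.5 = -6.7
errors² = [0.36, 3.24, 3.61, 3.61]
MSE = 10.8200/4 = 2.705

2.705


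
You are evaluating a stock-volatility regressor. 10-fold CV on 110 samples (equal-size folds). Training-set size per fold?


Fold size = 110/10 = 11
Training per fold = 110 - 11 = 99

99


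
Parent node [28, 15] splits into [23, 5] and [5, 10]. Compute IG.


Parent = [28, 15], H_parent = 0.933
H_left = 0.6769 (n=28), H_right = 0.9183 (n=15)
H_children = (28/43)·0.6769 + (15/43)·0.9183 = 0.7611
IG = 0.933 - 0.7611 = 0.1719

0.1719


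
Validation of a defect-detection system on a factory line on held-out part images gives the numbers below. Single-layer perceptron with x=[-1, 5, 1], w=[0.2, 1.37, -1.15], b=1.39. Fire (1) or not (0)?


z = (-1)·(0.2) + (5)·(1.37) + (1)·(-1.15) + 1.39
  = 6.89
step(z) = 1 (z≥0)

1


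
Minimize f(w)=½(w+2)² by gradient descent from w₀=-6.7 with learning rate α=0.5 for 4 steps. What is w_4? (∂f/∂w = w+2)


step 1: grad = -6.7+2 = -4.7; w = -6.7 - 0.5·(-4.7) = -4.35
step 2: grad = -4.35+2 = -2.35; w = -4.35 - 0.5·(-2.35) = -3.175
step 3: grad = -3.175+2 = -1.175; w = -3.175 - 0.5·(-1.175) = -2.5875
step 4: grad = -2.5875+2 = -0.5875; w = -2.5875 - 0.5·(-0.5875) = -2.29375

-2.29375


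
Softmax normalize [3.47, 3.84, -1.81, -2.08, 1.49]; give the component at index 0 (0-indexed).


Exponentials: e^3.47=32.1367, e^3.84=46.5255, e^-1.81=0.1637, e^-2.08=0.1249, e^1.49=4.4371
Sum = 83.3879
Softmax = [0.3854, 0.5579, 0.002, 0.0015, 0.0532]
p[0] = 32.1367/83.3879 = 0.3854

0.3854


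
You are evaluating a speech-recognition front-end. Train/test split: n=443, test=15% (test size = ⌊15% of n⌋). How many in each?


Test = ⌊443·15/100⌋ = 66
Train = 443 - 66 = 377

Train: 377, Test: 66


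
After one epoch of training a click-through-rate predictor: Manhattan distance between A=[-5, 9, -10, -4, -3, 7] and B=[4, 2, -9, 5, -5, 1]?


d = |-5-4| + |9-2| + |-10+ 9| + |-4-5| + |-3+ 5| + |7-1|
  = 9 + 7 + 1 + 9 + 2 + 6
  = 34

34


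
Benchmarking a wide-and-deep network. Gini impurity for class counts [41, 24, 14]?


Probabilities: [41/79, 24/79, 14/79] ≈ [0.519, 0.3038, 0.1772]
Σpᵢ² = (1681 + 576 + 196)/79² = 2453/6241
Gini = 1 - Σpᵢ² = 1 - 2453/6241 = 0.607

0.607


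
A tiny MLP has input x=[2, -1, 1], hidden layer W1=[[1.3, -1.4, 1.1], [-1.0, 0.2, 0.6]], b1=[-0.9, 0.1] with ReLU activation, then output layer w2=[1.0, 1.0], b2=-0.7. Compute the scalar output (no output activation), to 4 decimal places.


z1[0] = (1.3)·(2) + (-1.4)·(-1) + (1.1)·(1) - 0.9 = 4.2
z1[1] = (-1.0)·(2) + (0.2)·(-1) + (0.6)·(1) + 0.1 = -1.5
h = ReLU(z1) = [4.2, 0.0]
output = (1.0)·(4.2) + (1.0)·(0.0) - 0.7 = 3.5

3.5


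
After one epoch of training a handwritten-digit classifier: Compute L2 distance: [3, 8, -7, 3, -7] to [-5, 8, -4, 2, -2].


d = √((3+ 5)² + (8-8)² + (-7+ 4)² + (3-2)² + (-7+ 2)²)
  = √(64 + 0 + 9 + 1 + 25)
  = √99 = 9.9499

9.9499


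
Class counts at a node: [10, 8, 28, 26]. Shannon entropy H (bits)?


Probabilities: [10/72, 8/72, 28/72, 26/72] ≈ [0.1389, 0.1111, 0.3889, 0.3611]
H = -((10/72)·log₂(10/72) + (8/72)·log₂(8/72) + (28/72)·log₂(28/72) + (26/72)·log₂(26/72))
  = 1.8083 bits

1.8083 bits


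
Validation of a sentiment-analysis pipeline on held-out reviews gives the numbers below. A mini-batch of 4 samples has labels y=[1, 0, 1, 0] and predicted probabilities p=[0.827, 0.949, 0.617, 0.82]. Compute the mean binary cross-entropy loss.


L[0] = -ln(0.827) = 0.19
L[1] = -ln(1-0.949) = -ln(0.051) = 2.9759
L[2] = -ln(0.617) = 0.4829
L[3] = -ln(1-0.82) = -ln(0.18) = 1.7148
mean = (0.19 + 2.9759 + 0.4829 + 1.7148)/4 = 1.3409

1.3409


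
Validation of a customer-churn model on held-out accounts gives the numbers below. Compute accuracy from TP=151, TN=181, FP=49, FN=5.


Accuracy = (TP+TN)/(TP+TN+FP+FN)
= (151+181)/(386)
= 332/386 = 86.01%

86.01%


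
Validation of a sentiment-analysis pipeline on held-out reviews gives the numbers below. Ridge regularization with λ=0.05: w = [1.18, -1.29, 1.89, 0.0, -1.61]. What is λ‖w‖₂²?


‖w‖₂² = (1.18)² + (-1.29)² + (1.89)² + (0.0)² + (-1.61)²
     = 1.3924 + 1.6641 + 3.5721 + 0 + 2.5921
     = 9.2207
λ·‖w‖₂² = 0.05·9.2207 = 0.461035

0.461035


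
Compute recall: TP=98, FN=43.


Recall = TP/(TP+FN)
= 98/(98+43)
= 98/141 = 69.5%

69.5%


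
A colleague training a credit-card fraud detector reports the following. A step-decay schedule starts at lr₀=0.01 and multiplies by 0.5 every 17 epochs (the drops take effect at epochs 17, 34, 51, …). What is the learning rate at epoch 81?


n_drops = ⌊81/17⌋ = 4
lr = 0.01·0.5^4 = 0.01·0.0625 = 0.000625

0.000625


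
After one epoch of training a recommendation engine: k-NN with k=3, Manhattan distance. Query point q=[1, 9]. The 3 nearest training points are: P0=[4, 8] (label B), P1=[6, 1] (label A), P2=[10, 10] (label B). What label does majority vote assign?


d(q,P0) = 4  (label B)
d(q,P1) = 13  (label A)
d(q,P2) = 10  (label B)
Votes: A=1, B=2
Majority → B

B


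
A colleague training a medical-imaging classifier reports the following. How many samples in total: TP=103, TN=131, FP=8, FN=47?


Total = TP + TN + FP + FN
= 103 + 131 + 8 + 47
= 289
(Predicted positive: 111, predicted negative: 178)

289


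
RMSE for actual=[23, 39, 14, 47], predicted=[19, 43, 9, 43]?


MSE = 73/4 = 18.25
RMSE = √(73/4) = 4.272

4.272


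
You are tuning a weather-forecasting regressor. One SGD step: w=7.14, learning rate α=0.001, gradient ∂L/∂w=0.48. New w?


w_new = w - α·∇
= 7.14 - 0.001·0.48
= 7.14 - 0.00048
= 7.13952

7.13952


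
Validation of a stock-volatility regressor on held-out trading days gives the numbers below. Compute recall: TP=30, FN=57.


Recall = TP/(TP+FN)
= 30/(30+57)
= 30/87 = 34.48%

34.48%


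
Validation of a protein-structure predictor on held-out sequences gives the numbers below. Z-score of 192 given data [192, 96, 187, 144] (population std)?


μ = 154.75, σ = 38.7129
z = (192 - 154.75)/38.7129 = 0.9622

0.9622


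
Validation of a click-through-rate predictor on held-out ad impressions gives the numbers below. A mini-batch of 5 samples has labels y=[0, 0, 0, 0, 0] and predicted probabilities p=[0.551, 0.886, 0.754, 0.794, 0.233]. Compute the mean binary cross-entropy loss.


L[0] = -ln(1-0.551) = -ln(0.449) = 0.8007
L[1] = -ln(1-0.886) = -ln(0.114) = 2.1716
L[2] = -ln(1-0.754) = -ln(0.246) = 1.4024
L[3] = -ln(1-0.794) = -ln(0.206) = 1.5799
L[4] = -ln(1-0.233) = -ln(0.767) = 0.2653
mean = (0.8007 + 2.1716 + 1.4024 + 1.5799 + 0.2653)/5 = 1.244

1.244


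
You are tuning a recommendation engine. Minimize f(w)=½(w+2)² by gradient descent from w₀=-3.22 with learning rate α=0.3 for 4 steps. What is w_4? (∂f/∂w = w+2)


step 1: grad = -3.22+2 = -1.22; w = -3.22 - 0.3·(-1.22) = -2.854
step 2: grad = -2.854+2 = -0.854; w = -2.854 - 0.3·(-0.854) = -2.5978
step 3: grad = -2.5978+2 = -0.5978; w = -2.5978 - 0.3·(-0.5978) = -2.41846
step 4: grad = -2.41846+2 = -0.41846; w = -2.41846 - 0.3·(-0.41846) = -2.292922

-2.292922


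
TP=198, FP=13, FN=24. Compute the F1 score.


Precision = 198/211 = 0.9384
Recall = 198/222 = 0.8919
F1 = 2·P·R/(P+R) = 2·TP/(2·TP+FP+FN) = 396/(396+13+24) = 396/433 = 0.9145

0.9145


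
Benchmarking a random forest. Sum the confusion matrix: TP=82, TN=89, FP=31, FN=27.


Total = TP + TN + FP + FN
= 82 + 89 + 31 + 27
= 229
(Predicted positive: 113, predicted negative: 116)

229


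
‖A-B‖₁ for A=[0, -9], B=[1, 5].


d = |0-1| + |-9-5|
  = 1 + 14
  = 15

15


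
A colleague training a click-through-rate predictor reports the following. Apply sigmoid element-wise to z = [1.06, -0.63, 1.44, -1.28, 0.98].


σ(1.06) = 1/(1+e^-1.06) = 0.7427
σ(-0.63) = 1/(1+e^0.63) = 0.3475
σ(1.44) = 1/(1+e^-1.44) = 0.8085
σ(-1.28) = 1/(1+e^1.28) = 0.2176
σ(0.98) = 1/(1+e^-0.98) = 0.7271
result = [0.7427, 0.3475, 0.8085, 0.2176, 0.7271]

[0.7427, 0.3475, 0.8085, 0.2176, 0.7271]


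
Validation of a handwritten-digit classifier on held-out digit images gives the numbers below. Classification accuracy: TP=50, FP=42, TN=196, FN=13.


Accuracy = (TP+TN)/(TP+TN+FP+FN)
= (50+196)/(301)
= 246/301 = 81.73%

81.73%


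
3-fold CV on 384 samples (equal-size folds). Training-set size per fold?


Fold size = 384/3 = 128
Training per fold = 384 - 128 = 256

256


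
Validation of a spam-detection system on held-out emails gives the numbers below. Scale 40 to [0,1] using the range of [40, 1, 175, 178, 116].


min=1, max=178
(40-1)/(178-1) = 39/177 = 0.2203

0.2203


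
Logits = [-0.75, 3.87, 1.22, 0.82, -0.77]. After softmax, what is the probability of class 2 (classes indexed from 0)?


Exponentials: e^-0.75=0.4724, e^3.87=47.9424, e^1.22=3.3872, e^0.82=2.2705, e^-0.77=0.463
Sum = 54.5355
Softmax = [0.0087, 0.8791, 0.0621, 0.0416, 0.0085]
p[2] = 3.3872/54.5355 = 0.0621

0.0621


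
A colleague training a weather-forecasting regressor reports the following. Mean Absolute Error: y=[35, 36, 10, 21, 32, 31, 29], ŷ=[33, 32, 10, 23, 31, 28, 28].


Absolute errors: |35-33|=2, |36-32|=4, |10-10|=0, |21-23|=2, |32-31|=1, |31-28|=3, |29-28|=1
Sum = 13
MAE = 13/7 = 13/7

13/7
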